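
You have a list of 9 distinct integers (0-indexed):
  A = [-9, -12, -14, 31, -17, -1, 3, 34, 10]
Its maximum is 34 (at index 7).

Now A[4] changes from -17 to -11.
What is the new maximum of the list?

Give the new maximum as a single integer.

Answer: 34

Derivation:
Old max = 34 (at index 7)
Change: A[4] -17 -> -11
Changed element was NOT the old max.
  New max = max(old_max, new_val) = max(34, -11) = 34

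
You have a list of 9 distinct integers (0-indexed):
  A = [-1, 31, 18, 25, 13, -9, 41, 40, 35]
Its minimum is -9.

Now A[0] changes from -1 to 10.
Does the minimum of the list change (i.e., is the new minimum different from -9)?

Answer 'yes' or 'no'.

Answer: no

Derivation:
Old min = -9
Change: A[0] -1 -> 10
Changed element was NOT the min; min changes only if 10 < -9.
New min = -9; changed? no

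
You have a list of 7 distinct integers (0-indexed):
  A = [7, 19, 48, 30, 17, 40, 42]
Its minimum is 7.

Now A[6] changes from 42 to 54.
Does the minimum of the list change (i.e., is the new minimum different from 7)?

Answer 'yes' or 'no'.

Old min = 7
Change: A[6] 42 -> 54
Changed element was NOT the min; min changes only if 54 < 7.
New min = 7; changed? no

Answer: no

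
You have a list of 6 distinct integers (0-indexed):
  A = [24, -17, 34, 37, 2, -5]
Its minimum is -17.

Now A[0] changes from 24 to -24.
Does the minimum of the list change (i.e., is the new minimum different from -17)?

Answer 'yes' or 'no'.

Old min = -17
Change: A[0] 24 -> -24
Changed element was NOT the min; min changes only if -24 < -17.
New min = -24; changed? yes

Answer: yes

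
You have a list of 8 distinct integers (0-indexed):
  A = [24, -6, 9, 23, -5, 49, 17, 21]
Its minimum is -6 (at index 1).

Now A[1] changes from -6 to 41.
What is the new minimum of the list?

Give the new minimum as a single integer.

Answer: -5

Derivation:
Old min = -6 (at index 1)
Change: A[1] -6 -> 41
Changed element WAS the min. Need to check: is 41 still <= all others?
  Min of remaining elements: -5
  New min = min(41, -5) = -5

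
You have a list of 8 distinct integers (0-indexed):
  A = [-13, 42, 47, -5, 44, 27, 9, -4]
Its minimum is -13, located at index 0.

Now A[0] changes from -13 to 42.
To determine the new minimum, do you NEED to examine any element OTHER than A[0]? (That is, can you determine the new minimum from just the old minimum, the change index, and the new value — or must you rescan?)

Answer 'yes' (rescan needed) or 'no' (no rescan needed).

Old min = -13 at index 0
Change at index 0: -13 -> 42
Index 0 WAS the min and new value 42 > old min -13. Must rescan other elements to find the new min.
Needs rescan: yes

Answer: yes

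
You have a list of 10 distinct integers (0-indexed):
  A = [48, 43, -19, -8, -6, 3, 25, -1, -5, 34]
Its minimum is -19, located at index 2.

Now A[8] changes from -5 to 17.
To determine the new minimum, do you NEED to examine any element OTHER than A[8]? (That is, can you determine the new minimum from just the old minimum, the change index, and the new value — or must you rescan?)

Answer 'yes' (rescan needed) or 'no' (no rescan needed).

Old min = -19 at index 2
Change at index 8: -5 -> 17
Index 8 was NOT the min. New min = min(-19, 17). No rescan of other elements needed.
Needs rescan: no

Answer: no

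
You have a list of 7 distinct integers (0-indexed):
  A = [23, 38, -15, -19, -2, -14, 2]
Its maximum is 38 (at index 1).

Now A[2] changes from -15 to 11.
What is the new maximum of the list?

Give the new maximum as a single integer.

Answer: 38

Derivation:
Old max = 38 (at index 1)
Change: A[2] -15 -> 11
Changed element was NOT the old max.
  New max = max(old_max, new_val) = max(38, 11) = 38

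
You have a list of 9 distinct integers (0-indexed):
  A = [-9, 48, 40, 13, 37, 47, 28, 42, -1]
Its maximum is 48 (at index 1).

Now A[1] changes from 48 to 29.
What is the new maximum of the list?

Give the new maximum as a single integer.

Answer: 47

Derivation:
Old max = 48 (at index 1)
Change: A[1] 48 -> 29
Changed element WAS the max -> may need rescan.
  Max of remaining elements: 47
  New max = max(29, 47) = 47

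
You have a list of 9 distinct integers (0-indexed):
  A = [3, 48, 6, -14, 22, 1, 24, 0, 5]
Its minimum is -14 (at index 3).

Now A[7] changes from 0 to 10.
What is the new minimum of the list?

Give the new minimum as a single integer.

Old min = -14 (at index 3)
Change: A[7] 0 -> 10
Changed element was NOT the old min.
  New min = min(old_min, new_val) = min(-14, 10) = -14

Answer: -14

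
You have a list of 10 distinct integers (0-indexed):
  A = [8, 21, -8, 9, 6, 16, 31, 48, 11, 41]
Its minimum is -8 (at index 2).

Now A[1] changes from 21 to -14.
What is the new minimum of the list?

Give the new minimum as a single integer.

Old min = -8 (at index 2)
Change: A[1] 21 -> -14
Changed element was NOT the old min.
  New min = min(old_min, new_val) = min(-8, -14) = -14

Answer: -14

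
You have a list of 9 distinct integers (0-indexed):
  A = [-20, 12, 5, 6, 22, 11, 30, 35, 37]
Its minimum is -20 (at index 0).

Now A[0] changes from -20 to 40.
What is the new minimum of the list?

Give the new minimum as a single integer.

Answer: 5

Derivation:
Old min = -20 (at index 0)
Change: A[0] -20 -> 40
Changed element WAS the min. Need to check: is 40 still <= all others?
  Min of remaining elements: 5
  New min = min(40, 5) = 5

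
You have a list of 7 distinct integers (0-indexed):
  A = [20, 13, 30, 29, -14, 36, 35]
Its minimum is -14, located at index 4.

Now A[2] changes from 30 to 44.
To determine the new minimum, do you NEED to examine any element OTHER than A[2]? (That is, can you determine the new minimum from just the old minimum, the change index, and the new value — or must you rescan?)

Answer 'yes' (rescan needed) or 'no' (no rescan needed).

Old min = -14 at index 4
Change at index 2: 30 -> 44
Index 2 was NOT the min. New min = min(-14, 44). No rescan of other elements needed.
Needs rescan: no

Answer: no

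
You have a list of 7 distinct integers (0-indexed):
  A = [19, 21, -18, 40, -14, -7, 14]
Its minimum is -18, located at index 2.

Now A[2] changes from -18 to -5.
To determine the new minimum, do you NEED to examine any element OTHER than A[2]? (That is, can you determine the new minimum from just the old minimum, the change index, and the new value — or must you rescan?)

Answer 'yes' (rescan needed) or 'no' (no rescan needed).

Answer: yes

Derivation:
Old min = -18 at index 2
Change at index 2: -18 -> -5
Index 2 WAS the min and new value -5 > old min -18. Must rescan other elements to find the new min.
Needs rescan: yes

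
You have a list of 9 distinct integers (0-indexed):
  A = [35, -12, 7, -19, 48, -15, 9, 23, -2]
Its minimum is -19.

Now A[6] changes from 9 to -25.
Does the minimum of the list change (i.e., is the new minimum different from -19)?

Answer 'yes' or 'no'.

Answer: yes

Derivation:
Old min = -19
Change: A[6] 9 -> -25
Changed element was NOT the min; min changes only if -25 < -19.
New min = -25; changed? yes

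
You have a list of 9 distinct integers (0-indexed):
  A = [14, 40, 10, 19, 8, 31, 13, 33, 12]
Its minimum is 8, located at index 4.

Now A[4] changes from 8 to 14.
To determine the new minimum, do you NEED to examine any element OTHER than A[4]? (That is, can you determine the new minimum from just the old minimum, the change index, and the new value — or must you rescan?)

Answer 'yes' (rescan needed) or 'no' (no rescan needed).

Answer: yes

Derivation:
Old min = 8 at index 4
Change at index 4: 8 -> 14
Index 4 WAS the min and new value 14 > old min 8. Must rescan other elements to find the new min.
Needs rescan: yes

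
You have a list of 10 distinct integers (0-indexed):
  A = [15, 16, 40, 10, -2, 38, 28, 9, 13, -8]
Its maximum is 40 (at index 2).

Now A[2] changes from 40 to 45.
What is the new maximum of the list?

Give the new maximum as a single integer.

Old max = 40 (at index 2)
Change: A[2] 40 -> 45
Changed element WAS the max -> may need rescan.
  Max of remaining elements: 38
  New max = max(45, 38) = 45

Answer: 45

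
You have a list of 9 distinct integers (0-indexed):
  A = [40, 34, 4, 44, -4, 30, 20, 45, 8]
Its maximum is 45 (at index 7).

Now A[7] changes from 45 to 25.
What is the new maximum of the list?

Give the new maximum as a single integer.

Old max = 45 (at index 7)
Change: A[7] 45 -> 25
Changed element WAS the max -> may need rescan.
  Max of remaining elements: 44
  New max = max(25, 44) = 44

Answer: 44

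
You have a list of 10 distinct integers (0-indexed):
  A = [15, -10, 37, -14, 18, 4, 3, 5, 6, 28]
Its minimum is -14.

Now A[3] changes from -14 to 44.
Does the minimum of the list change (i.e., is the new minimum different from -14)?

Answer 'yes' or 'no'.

Answer: yes

Derivation:
Old min = -14
Change: A[3] -14 -> 44
Changed element was the min; new min must be rechecked.
New min = -10; changed? yes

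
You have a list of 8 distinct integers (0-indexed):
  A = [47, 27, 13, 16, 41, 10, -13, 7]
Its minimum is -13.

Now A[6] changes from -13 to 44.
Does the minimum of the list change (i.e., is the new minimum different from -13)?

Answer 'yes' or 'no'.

Answer: yes

Derivation:
Old min = -13
Change: A[6] -13 -> 44
Changed element was the min; new min must be rechecked.
New min = 7; changed? yes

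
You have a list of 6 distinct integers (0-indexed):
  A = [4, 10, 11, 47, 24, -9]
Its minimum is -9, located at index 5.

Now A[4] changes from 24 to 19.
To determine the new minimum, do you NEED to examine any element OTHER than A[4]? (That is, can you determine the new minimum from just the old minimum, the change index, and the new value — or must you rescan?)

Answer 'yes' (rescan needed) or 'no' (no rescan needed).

Old min = -9 at index 5
Change at index 4: 24 -> 19
Index 4 was NOT the min. New min = min(-9, 19). No rescan of other elements needed.
Needs rescan: no

Answer: no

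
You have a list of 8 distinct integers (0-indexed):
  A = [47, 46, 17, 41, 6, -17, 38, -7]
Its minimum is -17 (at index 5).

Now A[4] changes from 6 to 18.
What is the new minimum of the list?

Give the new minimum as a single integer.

Old min = -17 (at index 5)
Change: A[4] 6 -> 18
Changed element was NOT the old min.
  New min = min(old_min, new_val) = min(-17, 18) = -17

Answer: -17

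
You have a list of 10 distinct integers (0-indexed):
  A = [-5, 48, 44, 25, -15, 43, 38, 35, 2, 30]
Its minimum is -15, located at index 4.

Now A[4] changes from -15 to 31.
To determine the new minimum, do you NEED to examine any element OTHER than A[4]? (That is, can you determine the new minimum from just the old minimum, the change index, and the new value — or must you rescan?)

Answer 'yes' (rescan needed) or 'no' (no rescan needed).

Answer: yes

Derivation:
Old min = -15 at index 4
Change at index 4: -15 -> 31
Index 4 WAS the min and new value 31 > old min -15. Must rescan other elements to find the new min.
Needs rescan: yes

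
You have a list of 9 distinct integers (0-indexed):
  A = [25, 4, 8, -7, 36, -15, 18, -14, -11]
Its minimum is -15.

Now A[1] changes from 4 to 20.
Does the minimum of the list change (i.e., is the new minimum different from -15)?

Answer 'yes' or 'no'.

Old min = -15
Change: A[1] 4 -> 20
Changed element was NOT the min; min changes only if 20 < -15.
New min = -15; changed? no

Answer: no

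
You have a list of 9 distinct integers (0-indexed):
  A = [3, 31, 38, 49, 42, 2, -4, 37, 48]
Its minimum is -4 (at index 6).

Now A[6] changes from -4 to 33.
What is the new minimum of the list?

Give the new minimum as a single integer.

Old min = -4 (at index 6)
Change: A[6] -4 -> 33
Changed element WAS the min. Need to check: is 33 still <= all others?
  Min of remaining elements: 2
  New min = min(33, 2) = 2

Answer: 2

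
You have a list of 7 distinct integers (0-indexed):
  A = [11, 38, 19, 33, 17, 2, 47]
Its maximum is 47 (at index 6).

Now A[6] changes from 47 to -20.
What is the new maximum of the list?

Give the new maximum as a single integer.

Answer: 38

Derivation:
Old max = 47 (at index 6)
Change: A[6] 47 -> -20
Changed element WAS the max -> may need rescan.
  Max of remaining elements: 38
  New max = max(-20, 38) = 38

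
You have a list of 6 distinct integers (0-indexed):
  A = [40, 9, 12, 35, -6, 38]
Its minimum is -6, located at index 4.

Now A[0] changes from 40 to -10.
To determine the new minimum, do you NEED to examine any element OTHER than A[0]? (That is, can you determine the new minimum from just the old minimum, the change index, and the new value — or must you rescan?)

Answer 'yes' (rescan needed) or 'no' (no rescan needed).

Old min = -6 at index 4
Change at index 0: 40 -> -10
Index 0 was NOT the min. New min = min(-6, -10). No rescan of other elements needed.
Needs rescan: no

Answer: no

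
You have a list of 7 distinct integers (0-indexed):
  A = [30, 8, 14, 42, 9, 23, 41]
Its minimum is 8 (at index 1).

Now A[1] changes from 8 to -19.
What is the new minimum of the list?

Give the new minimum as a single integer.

Old min = 8 (at index 1)
Change: A[1] 8 -> -19
Changed element WAS the min. Need to check: is -19 still <= all others?
  Min of remaining elements: 9
  New min = min(-19, 9) = -19

Answer: -19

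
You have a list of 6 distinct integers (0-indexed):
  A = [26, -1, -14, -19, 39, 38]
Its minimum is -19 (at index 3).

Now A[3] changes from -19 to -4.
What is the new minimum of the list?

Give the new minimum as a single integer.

Old min = -19 (at index 3)
Change: A[3] -19 -> -4
Changed element WAS the min. Need to check: is -4 still <= all others?
  Min of remaining elements: -14
  New min = min(-4, -14) = -14

Answer: -14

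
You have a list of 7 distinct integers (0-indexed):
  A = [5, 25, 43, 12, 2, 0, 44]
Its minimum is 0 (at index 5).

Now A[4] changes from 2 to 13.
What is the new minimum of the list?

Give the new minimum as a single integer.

Old min = 0 (at index 5)
Change: A[4] 2 -> 13
Changed element was NOT the old min.
  New min = min(old_min, new_val) = min(0, 13) = 0

Answer: 0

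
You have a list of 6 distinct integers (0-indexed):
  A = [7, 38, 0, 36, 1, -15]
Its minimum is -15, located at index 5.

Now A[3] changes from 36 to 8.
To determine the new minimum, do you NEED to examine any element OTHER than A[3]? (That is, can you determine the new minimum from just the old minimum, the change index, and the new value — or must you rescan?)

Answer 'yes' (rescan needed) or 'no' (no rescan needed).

Old min = -15 at index 5
Change at index 3: 36 -> 8
Index 3 was NOT the min. New min = min(-15, 8). No rescan of other elements needed.
Needs rescan: no

Answer: no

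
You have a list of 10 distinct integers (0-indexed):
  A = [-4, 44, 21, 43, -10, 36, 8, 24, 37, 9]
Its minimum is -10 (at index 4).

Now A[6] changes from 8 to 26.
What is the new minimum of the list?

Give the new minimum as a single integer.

Answer: -10

Derivation:
Old min = -10 (at index 4)
Change: A[6] 8 -> 26
Changed element was NOT the old min.
  New min = min(old_min, new_val) = min(-10, 26) = -10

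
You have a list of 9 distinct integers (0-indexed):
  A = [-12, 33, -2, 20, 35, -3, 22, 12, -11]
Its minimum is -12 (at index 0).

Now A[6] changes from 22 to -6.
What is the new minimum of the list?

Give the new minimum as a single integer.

Old min = -12 (at index 0)
Change: A[6] 22 -> -6
Changed element was NOT the old min.
  New min = min(old_min, new_val) = min(-12, -6) = -12

Answer: -12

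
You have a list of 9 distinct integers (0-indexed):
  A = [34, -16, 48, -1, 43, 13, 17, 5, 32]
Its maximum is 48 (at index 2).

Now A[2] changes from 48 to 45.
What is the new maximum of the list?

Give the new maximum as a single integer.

Answer: 45

Derivation:
Old max = 48 (at index 2)
Change: A[2] 48 -> 45
Changed element WAS the max -> may need rescan.
  Max of remaining elements: 43
  New max = max(45, 43) = 45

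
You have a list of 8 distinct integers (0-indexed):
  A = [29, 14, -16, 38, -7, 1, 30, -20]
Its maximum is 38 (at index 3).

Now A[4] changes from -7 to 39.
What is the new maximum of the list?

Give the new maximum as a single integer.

Answer: 39

Derivation:
Old max = 38 (at index 3)
Change: A[4] -7 -> 39
Changed element was NOT the old max.
  New max = max(old_max, new_val) = max(38, 39) = 39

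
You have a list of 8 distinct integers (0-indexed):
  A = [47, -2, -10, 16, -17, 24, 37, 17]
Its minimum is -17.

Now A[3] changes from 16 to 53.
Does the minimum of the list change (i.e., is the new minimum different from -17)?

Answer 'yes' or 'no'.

Old min = -17
Change: A[3] 16 -> 53
Changed element was NOT the min; min changes only if 53 < -17.
New min = -17; changed? no

Answer: no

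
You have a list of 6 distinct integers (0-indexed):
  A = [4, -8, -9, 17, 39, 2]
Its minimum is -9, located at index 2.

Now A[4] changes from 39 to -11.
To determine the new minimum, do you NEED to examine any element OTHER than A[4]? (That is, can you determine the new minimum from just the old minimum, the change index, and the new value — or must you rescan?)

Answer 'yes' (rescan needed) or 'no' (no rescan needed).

Answer: no

Derivation:
Old min = -9 at index 2
Change at index 4: 39 -> -11
Index 4 was NOT the min. New min = min(-9, -11). No rescan of other elements needed.
Needs rescan: no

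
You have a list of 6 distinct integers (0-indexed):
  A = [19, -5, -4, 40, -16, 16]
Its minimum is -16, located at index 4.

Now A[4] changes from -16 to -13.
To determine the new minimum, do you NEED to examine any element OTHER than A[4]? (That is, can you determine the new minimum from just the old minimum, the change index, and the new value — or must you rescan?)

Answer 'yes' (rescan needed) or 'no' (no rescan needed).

Old min = -16 at index 4
Change at index 4: -16 -> -13
Index 4 WAS the min and new value -13 > old min -16. Must rescan other elements to find the new min.
Needs rescan: yes

Answer: yes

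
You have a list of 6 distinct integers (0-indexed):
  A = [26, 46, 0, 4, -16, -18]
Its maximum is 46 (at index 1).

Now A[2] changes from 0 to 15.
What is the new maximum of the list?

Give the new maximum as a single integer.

Answer: 46

Derivation:
Old max = 46 (at index 1)
Change: A[2] 0 -> 15
Changed element was NOT the old max.
  New max = max(old_max, new_val) = max(46, 15) = 46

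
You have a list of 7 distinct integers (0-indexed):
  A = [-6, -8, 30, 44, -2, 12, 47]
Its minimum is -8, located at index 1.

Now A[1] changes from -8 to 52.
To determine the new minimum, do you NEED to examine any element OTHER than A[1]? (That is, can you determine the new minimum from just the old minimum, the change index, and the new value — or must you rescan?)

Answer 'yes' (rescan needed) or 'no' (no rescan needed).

Old min = -8 at index 1
Change at index 1: -8 -> 52
Index 1 WAS the min and new value 52 > old min -8. Must rescan other elements to find the new min.
Needs rescan: yes

Answer: yes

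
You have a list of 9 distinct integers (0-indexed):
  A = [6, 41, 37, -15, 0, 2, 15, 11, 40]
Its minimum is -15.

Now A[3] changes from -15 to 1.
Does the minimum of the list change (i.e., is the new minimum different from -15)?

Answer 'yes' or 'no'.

Old min = -15
Change: A[3] -15 -> 1
Changed element was the min; new min must be rechecked.
New min = 0; changed? yes

Answer: yes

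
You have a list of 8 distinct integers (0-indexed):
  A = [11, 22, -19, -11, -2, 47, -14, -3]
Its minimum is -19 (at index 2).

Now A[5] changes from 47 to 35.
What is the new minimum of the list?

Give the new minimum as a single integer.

Old min = -19 (at index 2)
Change: A[5] 47 -> 35
Changed element was NOT the old min.
  New min = min(old_min, new_val) = min(-19, 35) = -19

Answer: -19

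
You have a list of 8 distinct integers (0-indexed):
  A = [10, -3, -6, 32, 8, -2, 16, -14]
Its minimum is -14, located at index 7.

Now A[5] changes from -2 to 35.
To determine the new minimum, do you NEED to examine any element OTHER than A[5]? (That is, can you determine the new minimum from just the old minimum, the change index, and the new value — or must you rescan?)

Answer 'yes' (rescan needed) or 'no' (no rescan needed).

Old min = -14 at index 7
Change at index 5: -2 -> 35
Index 5 was NOT the min. New min = min(-14, 35). No rescan of other elements needed.
Needs rescan: no

Answer: no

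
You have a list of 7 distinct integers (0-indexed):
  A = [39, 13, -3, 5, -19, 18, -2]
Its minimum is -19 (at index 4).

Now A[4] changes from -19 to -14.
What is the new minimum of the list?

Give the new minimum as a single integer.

Answer: -14

Derivation:
Old min = -19 (at index 4)
Change: A[4] -19 -> -14
Changed element WAS the min. Need to check: is -14 still <= all others?
  Min of remaining elements: -3
  New min = min(-14, -3) = -14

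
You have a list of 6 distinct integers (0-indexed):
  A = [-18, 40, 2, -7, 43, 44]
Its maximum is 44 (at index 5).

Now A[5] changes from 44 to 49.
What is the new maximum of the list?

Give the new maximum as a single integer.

Old max = 44 (at index 5)
Change: A[5] 44 -> 49
Changed element WAS the max -> may need rescan.
  Max of remaining elements: 43
  New max = max(49, 43) = 49

Answer: 49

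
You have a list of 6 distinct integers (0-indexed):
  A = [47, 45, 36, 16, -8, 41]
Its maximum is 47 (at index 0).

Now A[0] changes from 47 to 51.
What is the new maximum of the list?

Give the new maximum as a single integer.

Answer: 51

Derivation:
Old max = 47 (at index 0)
Change: A[0] 47 -> 51
Changed element WAS the max -> may need rescan.
  Max of remaining elements: 45
  New max = max(51, 45) = 51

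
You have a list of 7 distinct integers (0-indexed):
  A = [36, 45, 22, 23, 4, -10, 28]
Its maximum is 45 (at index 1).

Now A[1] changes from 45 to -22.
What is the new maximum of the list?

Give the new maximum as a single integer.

Answer: 36

Derivation:
Old max = 45 (at index 1)
Change: A[1] 45 -> -22
Changed element WAS the max -> may need rescan.
  Max of remaining elements: 36
  New max = max(-22, 36) = 36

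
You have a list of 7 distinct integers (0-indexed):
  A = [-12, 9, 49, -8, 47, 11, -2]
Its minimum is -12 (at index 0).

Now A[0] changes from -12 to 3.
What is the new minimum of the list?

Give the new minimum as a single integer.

Old min = -12 (at index 0)
Change: A[0] -12 -> 3
Changed element WAS the min. Need to check: is 3 still <= all others?
  Min of remaining elements: -8
  New min = min(3, -8) = -8

Answer: -8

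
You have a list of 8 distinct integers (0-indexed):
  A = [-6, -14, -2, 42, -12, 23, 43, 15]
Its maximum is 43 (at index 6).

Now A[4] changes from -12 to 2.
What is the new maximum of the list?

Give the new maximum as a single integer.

Answer: 43

Derivation:
Old max = 43 (at index 6)
Change: A[4] -12 -> 2
Changed element was NOT the old max.
  New max = max(old_max, new_val) = max(43, 2) = 43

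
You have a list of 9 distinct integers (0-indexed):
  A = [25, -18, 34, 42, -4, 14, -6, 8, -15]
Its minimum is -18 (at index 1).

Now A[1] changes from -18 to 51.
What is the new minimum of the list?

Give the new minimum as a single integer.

Old min = -18 (at index 1)
Change: A[1] -18 -> 51
Changed element WAS the min. Need to check: is 51 still <= all others?
  Min of remaining elements: -15
  New min = min(51, -15) = -15

Answer: -15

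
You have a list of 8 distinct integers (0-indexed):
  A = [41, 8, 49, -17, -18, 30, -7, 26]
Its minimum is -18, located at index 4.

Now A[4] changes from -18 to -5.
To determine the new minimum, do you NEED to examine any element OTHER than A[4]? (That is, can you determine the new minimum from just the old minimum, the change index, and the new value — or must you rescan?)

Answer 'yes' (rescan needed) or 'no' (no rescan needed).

Answer: yes

Derivation:
Old min = -18 at index 4
Change at index 4: -18 -> -5
Index 4 WAS the min and new value -5 > old min -18. Must rescan other elements to find the new min.
Needs rescan: yes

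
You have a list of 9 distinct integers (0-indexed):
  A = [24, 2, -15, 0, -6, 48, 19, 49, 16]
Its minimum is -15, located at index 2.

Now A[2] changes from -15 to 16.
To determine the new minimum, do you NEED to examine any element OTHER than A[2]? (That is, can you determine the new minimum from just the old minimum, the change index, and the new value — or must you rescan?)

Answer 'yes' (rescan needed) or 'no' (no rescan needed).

Answer: yes

Derivation:
Old min = -15 at index 2
Change at index 2: -15 -> 16
Index 2 WAS the min and new value 16 > old min -15. Must rescan other elements to find the new min.
Needs rescan: yes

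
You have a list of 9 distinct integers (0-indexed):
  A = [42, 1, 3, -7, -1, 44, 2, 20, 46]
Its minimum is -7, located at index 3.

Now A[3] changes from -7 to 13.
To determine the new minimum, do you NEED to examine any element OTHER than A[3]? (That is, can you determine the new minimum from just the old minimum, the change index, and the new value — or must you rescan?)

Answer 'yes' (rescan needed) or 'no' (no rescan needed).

Old min = -7 at index 3
Change at index 3: -7 -> 13
Index 3 WAS the min and new value 13 > old min -7. Must rescan other elements to find the new min.
Needs rescan: yes

Answer: yes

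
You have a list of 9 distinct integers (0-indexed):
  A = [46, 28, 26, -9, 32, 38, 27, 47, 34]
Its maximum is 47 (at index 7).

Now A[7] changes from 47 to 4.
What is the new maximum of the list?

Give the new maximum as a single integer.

Old max = 47 (at index 7)
Change: A[7] 47 -> 4
Changed element WAS the max -> may need rescan.
  Max of remaining elements: 46
  New max = max(4, 46) = 46

Answer: 46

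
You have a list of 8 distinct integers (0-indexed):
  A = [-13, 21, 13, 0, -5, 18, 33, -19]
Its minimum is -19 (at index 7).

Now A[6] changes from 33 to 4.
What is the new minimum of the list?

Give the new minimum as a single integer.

Answer: -19

Derivation:
Old min = -19 (at index 7)
Change: A[6] 33 -> 4
Changed element was NOT the old min.
  New min = min(old_min, new_val) = min(-19, 4) = -19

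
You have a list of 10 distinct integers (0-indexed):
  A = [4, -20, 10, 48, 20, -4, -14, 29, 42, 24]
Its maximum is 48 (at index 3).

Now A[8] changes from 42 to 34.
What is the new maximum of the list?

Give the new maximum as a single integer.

Old max = 48 (at index 3)
Change: A[8] 42 -> 34
Changed element was NOT the old max.
  New max = max(old_max, new_val) = max(48, 34) = 48

Answer: 48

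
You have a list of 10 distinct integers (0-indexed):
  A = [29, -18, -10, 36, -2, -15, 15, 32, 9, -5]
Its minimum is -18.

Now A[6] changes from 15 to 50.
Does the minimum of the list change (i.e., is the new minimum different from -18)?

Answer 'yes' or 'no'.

Answer: no

Derivation:
Old min = -18
Change: A[6] 15 -> 50
Changed element was NOT the min; min changes only if 50 < -18.
New min = -18; changed? no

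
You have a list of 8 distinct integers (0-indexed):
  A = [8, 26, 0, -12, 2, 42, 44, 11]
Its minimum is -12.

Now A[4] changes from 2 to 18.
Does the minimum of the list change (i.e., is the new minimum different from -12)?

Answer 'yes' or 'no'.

Old min = -12
Change: A[4] 2 -> 18
Changed element was NOT the min; min changes only if 18 < -12.
New min = -12; changed? no

Answer: no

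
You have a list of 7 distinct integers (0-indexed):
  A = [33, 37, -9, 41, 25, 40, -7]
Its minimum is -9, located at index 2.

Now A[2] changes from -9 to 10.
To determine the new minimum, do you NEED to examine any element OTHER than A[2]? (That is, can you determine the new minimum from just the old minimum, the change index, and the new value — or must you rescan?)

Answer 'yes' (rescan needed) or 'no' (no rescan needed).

Answer: yes

Derivation:
Old min = -9 at index 2
Change at index 2: -9 -> 10
Index 2 WAS the min and new value 10 > old min -9. Must rescan other elements to find the new min.
Needs rescan: yes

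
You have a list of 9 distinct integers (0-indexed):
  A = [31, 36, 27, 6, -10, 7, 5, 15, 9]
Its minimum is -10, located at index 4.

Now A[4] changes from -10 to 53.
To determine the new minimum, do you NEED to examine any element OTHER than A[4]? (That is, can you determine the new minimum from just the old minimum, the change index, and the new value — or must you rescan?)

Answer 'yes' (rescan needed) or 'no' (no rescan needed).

Old min = -10 at index 4
Change at index 4: -10 -> 53
Index 4 WAS the min and new value 53 > old min -10. Must rescan other elements to find the new min.
Needs rescan: yes

Answer: yes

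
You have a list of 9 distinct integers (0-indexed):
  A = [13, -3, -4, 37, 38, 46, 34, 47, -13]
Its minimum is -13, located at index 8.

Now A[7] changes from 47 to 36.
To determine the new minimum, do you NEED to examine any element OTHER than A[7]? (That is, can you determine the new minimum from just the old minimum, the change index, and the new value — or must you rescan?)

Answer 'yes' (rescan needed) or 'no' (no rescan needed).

Answer: no

Derivation:
Old min = -13 at index 8
Change at index 7: 47 -> 36
Index 7 was NOT the min. New min = min(-13, 36). No rescan of other elements needed.
Needs rescan: no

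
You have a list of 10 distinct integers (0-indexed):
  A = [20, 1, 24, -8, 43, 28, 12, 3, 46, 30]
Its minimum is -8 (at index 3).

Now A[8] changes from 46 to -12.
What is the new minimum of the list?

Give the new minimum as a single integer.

Answer: -12

Derivation:
Old min = -8 (at index 3)
Change: A[8] 46 -> -12
Changed element was NOT the old min.
  New min = min(old_min, new_val) = min(-8, -12) = -12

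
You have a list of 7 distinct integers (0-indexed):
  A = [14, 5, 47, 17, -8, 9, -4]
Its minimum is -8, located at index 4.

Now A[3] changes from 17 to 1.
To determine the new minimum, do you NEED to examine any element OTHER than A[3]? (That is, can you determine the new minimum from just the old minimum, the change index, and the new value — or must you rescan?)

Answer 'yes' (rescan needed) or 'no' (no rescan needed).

Answer: no

Derivation:
Old min = -8 at index 4
Change at index 3: 17 -> 1
Index 3 was NOT the min. New min = min(-8, 1). No rescan of other elements needed.
Needs rescan: no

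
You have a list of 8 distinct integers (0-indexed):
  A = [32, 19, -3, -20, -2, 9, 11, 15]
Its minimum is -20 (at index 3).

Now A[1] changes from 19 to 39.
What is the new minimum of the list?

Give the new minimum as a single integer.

Old min = -20 (at index 3)
Change: A[1] 19 -> 39
Changed element was NOT the old min.
  New min = min(old_min, new_val) = min(-20, 39) = -20

Answer: -20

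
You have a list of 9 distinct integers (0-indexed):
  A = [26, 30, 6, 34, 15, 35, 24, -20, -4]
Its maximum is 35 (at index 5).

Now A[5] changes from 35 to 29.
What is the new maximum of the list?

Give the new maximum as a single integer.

Answer: 34

Derivation:
Old max = 35 (at index 5)
Change: A[5] 35 -> 29
Changed element WAS the max -> may need rescan.
  Max of remaining elements: 34
  New max = max(29, 34) = 34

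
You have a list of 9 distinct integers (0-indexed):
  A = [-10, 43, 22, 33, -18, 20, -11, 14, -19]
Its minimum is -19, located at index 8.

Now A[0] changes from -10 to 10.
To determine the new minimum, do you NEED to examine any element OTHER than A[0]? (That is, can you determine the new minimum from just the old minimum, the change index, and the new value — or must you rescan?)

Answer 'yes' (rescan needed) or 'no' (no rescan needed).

Answer: no

Derivation:
Old min = -19 at index 8
Change at index 0: -10 -> 10
Index 0 was NOT the min. New min = min(-19, 10). No rescan of other elements needed.
Needs rescan: no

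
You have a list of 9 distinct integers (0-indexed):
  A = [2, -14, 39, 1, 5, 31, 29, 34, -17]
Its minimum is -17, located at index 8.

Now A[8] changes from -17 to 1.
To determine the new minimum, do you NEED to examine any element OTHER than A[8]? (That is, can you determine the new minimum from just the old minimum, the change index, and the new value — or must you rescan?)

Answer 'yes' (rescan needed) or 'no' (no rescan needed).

Answer: yes

Derivation:
Old min = -17 at index 8
Change at index 8: -17 -> 1
Index 8 WAS the min and new value 1 > old min -17. Must rescan other elements to find the new min.
Needs rescan: yes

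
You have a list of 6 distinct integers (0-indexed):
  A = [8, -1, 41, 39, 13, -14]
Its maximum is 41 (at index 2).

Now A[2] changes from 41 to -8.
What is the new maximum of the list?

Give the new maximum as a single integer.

Answer: 39

Derivation:
Old max = 41 (at index 2)
Change: A[2] 41 -> -8
Changed element WAS the max -> may need rescan.
  Max of remaining elements: 39
  New max = max(-8, 39) = 39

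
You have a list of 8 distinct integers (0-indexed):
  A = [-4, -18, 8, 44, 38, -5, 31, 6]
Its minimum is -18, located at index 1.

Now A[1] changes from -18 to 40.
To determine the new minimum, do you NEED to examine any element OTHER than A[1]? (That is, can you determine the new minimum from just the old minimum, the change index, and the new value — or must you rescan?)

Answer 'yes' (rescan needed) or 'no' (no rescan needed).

Answer: yes

Derivation:
Old min = -18 at index 1
Change at index 1: -18 -> 40
Index 1 WAS the min and new value 40 > old min -18. Must rescan other elements to find the new min.
Needs rescan: yes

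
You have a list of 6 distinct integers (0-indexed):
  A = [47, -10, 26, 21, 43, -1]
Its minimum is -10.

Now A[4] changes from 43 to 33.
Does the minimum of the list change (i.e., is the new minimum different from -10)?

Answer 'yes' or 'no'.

Answer: no

Derivation:
Old min = -10
Change: A[4] 43 -> 33
Changed element was NOT the min; min changes only if 33 < -10.
New min = -10; changed? no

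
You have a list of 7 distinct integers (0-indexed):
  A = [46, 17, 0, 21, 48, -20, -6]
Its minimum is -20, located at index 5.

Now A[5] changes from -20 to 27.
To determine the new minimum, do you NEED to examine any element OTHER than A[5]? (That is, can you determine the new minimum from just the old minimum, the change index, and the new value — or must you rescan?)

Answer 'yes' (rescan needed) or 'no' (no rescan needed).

Answer: yes

Derivation:
Old min = -20 at index 5
Change at index 5: -20 -> 27
Index 5 WAS the min and new value 27 > old min -20. Must rescan other elements to find the new min.
Needs rescan: yes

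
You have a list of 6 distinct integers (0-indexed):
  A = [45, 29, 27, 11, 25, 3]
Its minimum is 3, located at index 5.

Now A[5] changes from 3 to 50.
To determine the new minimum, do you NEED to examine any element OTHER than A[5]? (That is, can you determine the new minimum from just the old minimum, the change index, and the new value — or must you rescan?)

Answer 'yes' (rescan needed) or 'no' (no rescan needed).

Answer: yes

Derivation:
Old min = 3 at index 5
Change at index 5: 3 -> 50
Index 5 WAS the min and new value 50 > old min 3. Must rescan other elements to find the new min.
Needs rescan: yes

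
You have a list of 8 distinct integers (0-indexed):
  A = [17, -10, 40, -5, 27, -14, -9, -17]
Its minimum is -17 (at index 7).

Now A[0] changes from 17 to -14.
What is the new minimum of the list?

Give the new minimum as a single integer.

Old min = -17 (at index 7)
Change: A[0] 17 -> -14
Changed element was NOT the old min.
  New min = min(old_min, new_val) = min(-17, -14) = -17

Answer: -17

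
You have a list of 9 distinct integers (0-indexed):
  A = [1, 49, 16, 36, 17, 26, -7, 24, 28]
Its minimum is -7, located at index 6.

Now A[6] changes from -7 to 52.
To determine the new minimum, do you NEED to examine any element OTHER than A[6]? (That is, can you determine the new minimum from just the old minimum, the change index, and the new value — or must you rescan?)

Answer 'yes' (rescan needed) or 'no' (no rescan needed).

Old min = -7 at index 6
Change at index 6: -7 -> 52
Index 6 WAS the min and new value 52 > old min -7. Must rescan other elements to find the new min.
Needs rescan: yes

Answer: yes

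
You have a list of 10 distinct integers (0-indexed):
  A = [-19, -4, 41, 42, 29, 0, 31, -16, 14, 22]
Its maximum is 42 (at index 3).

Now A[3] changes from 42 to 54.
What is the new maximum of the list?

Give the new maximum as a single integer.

Old max = 42 (at index 3)
Change: A[3] 42 -> 54
Changed element WAS the max -> may need rescan.
  Max of remaining elements: 41
  New max = max(54, 41) = 54

Answer: 54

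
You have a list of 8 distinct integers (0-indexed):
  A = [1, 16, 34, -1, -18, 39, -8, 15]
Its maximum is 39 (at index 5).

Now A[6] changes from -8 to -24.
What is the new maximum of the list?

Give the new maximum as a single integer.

Answer: 39

Derivation:
Old max = 39 (at index 5)
Change: A[6] -8 -> -24
Changed element was NOT the old max.
  New max = max(old_max, new_val) = max(39, -24) = 39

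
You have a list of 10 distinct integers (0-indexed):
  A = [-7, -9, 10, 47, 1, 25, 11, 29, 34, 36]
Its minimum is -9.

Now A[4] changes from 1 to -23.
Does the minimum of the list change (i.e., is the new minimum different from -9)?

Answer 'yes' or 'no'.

Answer: yes

Derivation:
Old min = -9
Change: A[4] 1 -> -23
Changed element was NOT the min; min changes only if -23 < -9.
New min = -23; changed? yes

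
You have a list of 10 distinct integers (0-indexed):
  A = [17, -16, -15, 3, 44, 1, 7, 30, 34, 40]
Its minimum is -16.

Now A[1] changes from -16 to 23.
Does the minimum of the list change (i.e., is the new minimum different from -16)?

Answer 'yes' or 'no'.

Old min = -16
Change: A[1] -16 -> 23
Changed element was the min; new min must be rechecked.
New min = -15; changed? yes

Answer: yes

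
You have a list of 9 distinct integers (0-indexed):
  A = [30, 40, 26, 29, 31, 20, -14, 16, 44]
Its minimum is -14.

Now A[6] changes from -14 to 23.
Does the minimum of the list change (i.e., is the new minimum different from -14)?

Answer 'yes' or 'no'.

Old min = -14
Change: A[6] -14 -> 23
Changed element was the min; new min must be rechecked.
New min = 16; changed? yes

Answer: yes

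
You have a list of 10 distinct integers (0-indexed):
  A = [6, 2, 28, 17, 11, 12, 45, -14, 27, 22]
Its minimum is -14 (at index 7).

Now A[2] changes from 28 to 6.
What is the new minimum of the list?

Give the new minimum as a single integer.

Answer: -14

Derivation:
Old min = -14 (at index 7)
Change: A[2] 28 -> 6
Changed element was NOT the old min.
  New min = min(old_min, new_val) = min(-14, 6) = -14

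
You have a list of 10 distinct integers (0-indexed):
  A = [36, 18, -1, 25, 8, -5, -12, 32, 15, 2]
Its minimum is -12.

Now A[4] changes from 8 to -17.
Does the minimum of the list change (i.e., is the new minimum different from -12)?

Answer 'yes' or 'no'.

Answer: yes

Derivation:
Old min = -12
Change: A[4] 8 -> -17
Changed element was NOT the min; min changes only if -17 < -12.
New min = -17; changed? yes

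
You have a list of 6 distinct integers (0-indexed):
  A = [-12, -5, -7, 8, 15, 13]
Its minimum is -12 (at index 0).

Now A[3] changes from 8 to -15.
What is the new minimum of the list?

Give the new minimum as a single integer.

Answer: -15

Derivation:
Old min = -12 (at index 0)
Change: A[3] 8 -> -15
Changed element was NOT the old min.
  New min = min(old_min, new_val) = min(-12, -15) = -15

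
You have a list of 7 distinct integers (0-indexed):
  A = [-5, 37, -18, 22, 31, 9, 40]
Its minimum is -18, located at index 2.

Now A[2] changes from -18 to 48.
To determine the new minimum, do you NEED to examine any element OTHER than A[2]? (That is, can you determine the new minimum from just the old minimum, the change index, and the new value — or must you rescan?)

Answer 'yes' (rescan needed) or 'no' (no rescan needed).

Answer: yes

Derivation:
Old min = -18 at index 2
Change at index 2: -18 -> 48
Index 2 WAS the min and new value 48 > old min -18. Must rescan other elements to find the new min.
Needs rescan: yes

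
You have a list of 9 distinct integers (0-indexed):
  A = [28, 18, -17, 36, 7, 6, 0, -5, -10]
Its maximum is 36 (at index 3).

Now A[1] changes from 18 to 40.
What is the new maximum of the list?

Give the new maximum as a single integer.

Answer: 40

Derivation:
Old max = 36 (at index 3)
Change: A[1] 18 -> 40
Changed element was NOT the old max.
  New max = max(old_max, new_val) = max(36, 40) = 40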